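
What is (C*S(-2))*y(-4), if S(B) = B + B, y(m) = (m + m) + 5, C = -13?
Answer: -156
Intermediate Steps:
y(m) = 5 + 2*m (y(m) = 2*m + 5 = 5 + 2*m)
S(B) = 2*B
(C*S(-2))*y(-4) = (-26*(-2))*(5 + 2*(-4)) = (-13*(-4))*(5 - 8) = 52*(-3) = -156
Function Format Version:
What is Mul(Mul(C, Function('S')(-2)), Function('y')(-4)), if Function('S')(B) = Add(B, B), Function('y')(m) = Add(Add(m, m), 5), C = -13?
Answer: -156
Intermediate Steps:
Function('y')(m) = Add(5, Mul(2, m)) (Function('y')(m) = Add(Mul(2, m), 5) = Add(5, Mul(2, m)))
Function('S')(B) = Mul(2, B)
Mul(Mul(C, Function('S')(-2)), Function('y')(-4)) = Mul(Mul(-13, Mul(2, -2)), Add(5, Mul(2, -4))) = Mul(Mul(-13, -4), Add(5, -8)) = Mul(52, -3) = -156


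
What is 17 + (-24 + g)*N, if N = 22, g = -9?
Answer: -709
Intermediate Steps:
17 + (-24 + g)*N = 17 + (-24 - 9)*22 = 17 - 33*22 = 17 - 726 = -709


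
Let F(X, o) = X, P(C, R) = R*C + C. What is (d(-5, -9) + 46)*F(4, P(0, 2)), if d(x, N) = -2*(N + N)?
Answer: 328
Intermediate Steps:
P(C, R) = C + C*R (P(C, R) = C*R + C = C + C*R)
d(x, N) = -4*N
(d(-5, -9) + 46)*F(4, P(0, 2)) = (-4*(-9) + 46)*4 = (36 + 46)*4 = 82*4 = 328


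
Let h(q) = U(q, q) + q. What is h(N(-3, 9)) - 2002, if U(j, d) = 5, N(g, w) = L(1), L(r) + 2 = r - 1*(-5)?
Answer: -1993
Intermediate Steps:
L(r) = 3 + r (L(r) = -2 + (r - 1*(-5)) = -2 + (r + 5) = -2 + (5 + r) = 3 + r)
N(g, w) = 4 (N(g, w) = 3 + 1 = 4)
h(q) = 5 + q
h(N(-3, 9)) - 2002 = (5 + 4) - 2002 = 9 - 2002 = -1993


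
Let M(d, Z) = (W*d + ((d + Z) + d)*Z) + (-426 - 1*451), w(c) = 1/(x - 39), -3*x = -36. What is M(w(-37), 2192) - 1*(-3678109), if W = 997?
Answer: 229011211/27 ≈ 8.4819e+6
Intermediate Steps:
x = 12 (x = -⅓*(-36) = 12)
w(c) = -1/27 (w(c) = 1/(12 - 39) = 1/(-27) = -1/27)
M(d, Z) = -877 + 997*d + Z*(Z + 2*d) (M(d, Z) = (997*d + ((d + Z) + d)*Z) + (-426 - 1*451) = (997*d + ((Z + d) + d)*Z) + (-426 - 451) = (997*d + (Z + 2*d)*Z) - 877 = (997*d + Z*(Z + 2*d)) - 877 = -877 + 997*d + Z*(Z + 2*d))
M(w(-37), 2192) - 1*(-3678109) = (-877 + 2192² + 997*(-1/27) + 2*2192*(-1/27)) - 1*(-3678109) = (-877 + 4804864 - 997/27 - 4384/27) + 3678109 = 129702268/27 + 3678109 = 229011211/27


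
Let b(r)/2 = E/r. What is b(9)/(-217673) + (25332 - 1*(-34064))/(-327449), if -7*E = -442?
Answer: -814810511920/4490438789151 ≈ -0.18145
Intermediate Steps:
E = 442/7 (E = -⅐*(-442) = 442/7 ≈ 63.143)
b(r) = 884/(7*r) (b(r) = 2*(442/(7*r)) = 884/(7*r))
b(9)/(-217673) + (25332 - 1*(-34064))/(-327449) = ((884/7)/9)/(-217673) + (25332 - 1*(-34064))/(-327449) = ((884/7)*(⅑))*(-1/217673) + (25332 + 34064)*(-1/327449) = (884/63)*(-1/217673) + 59396*(-1/327449) = -884/13713399 - 59396/327449 = -814810511920/4490438789151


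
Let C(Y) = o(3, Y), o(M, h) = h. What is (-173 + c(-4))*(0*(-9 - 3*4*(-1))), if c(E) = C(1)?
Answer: 0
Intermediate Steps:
C(Y) = Y
c(E) = 1
(-173 + c(-4))*(0*(-9 - 3*4*(-1))) = (-173 + 1)*(0*(-9 - 3*4*(-1))) = -0*(-9 - 12*(-1)) = -0*(-9 + 12) = -0*3 = -172*0 = 0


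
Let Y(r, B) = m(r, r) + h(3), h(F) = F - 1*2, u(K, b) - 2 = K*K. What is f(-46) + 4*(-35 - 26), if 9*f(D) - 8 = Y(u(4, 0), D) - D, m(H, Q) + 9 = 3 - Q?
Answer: -2165/9 ≈ -240.56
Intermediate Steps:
u(K, b) = 2 + K**2 (u(K, b) = 2 + K*K = 2 + K**2)
m(H, Q) = -6 - Q (m(H, Q) = -9 + (3 - Q) = -6 - Q)
h(F) = -2 + F (h(F) = F - 2 = -2 + F)
Y(r, B) = -5 - r (Y(r, B) = (-6 - r) + (-2 + 3) = (-6 - r) + 1 = -5 - r)
f(D) = -5/3 - D/9 (f(D) = 8/9 + ((-5 - (2 + 4**2)) - D)/9 = 8/9 + ((-5 - (2 + 16)) - D)/9 = 8/9 + ((-5 - 1*18) - D)/9 = 8/9 + ((-5 - 18) - D)/9 = 8/9 + (-23 - D)/9 = 8/9 + (-23/9 - D/9) = -5/3 - D/9)
f(-46) + 4*(-35 - 26) = (-5/3 - 1/9*(-46)) + 4*(-35 - 26) = (-5/3 + 46/9) + 4*(-61) = 31/9 - 244 = -2165/9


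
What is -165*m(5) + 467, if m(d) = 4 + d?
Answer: -1018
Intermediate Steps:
-165*m(5) + 467 = -165*(4 + 5) + 467 = -165*9 + 467 = -1485 + 467 = -1018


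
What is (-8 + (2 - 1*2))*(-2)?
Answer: 16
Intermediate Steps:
(-8 + (2 - 1*2))*(-2) = (-8 + (2 - 2))*(-2) = (-8 + 0)*(-2) = -8*(-2) = 16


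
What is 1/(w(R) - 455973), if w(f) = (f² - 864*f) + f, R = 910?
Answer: -1/413203 ≈ -2.4201e-6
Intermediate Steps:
w(f) = f² - 863*f
1/(w(R) - 455973) = 1/(910*(-863 + 910) - 455973) = 1/(910*47 - 455973) = 1/(42770 - 455973) = 1/(-413203) = -1/413203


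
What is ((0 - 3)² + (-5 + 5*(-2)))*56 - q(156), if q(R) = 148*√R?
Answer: -336 - 296*√39 ≈ -2184.5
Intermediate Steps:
((0 - 3)² + (-5 + 5*(-2)))*56 - q(156) = ((0 - 3)² + (-5 + 5*(-2)))*56 - 148*√156 = ((-3)² + (-5 - 10))*56 - 148*2*√39 = (9 - 15)*56 - 296*√39 = -6*56 - 296*√39 = -336 - 296*√39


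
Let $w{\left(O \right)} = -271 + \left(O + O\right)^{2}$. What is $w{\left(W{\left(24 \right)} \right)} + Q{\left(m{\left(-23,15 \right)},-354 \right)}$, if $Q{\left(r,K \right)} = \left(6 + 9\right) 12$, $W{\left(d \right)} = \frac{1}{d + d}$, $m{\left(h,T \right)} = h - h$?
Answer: $- \frac{52415}{576} \approx -90.998$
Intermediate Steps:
$m{\left(h,T \right)} = 0$
$W{\left(d \right)} = \frac{1}{2 d}$
$Q{\left(r,K \right)} = 180$ ($Q{\left(r,K \right)} = 15 \cdot 12 = 180$)
$w{\left(O \right)} = -271 + 4 O^{2}$ ($w{\left(O \right)} = -271 + \left(2 O\right)^{2} = -271 + 4 O^{2}$)
$w{\left(W{\left(24 \right)} \right)} + Q{\left(m{\left(-23,15 \right)},-354 \right)} = \left(-271 + 4 \left(\frac{1}{2 \cdot 24}\right)^{2}\right) + 180 = \left(-271 + 4 \left(\frac{1}{2} \cdot \frac{1}{24}\right)^{2}\right) + 180 = \left(-271 + \frac{4}{2304}\right) + 180 = \left(-271 + 4 \cdot \frac{1}{2304}\right) + 180 = \left(-271 + \frac{1}{576}\right) + 180 = - \frac{156095}{576} + 180 = - \frac{52415}{576}$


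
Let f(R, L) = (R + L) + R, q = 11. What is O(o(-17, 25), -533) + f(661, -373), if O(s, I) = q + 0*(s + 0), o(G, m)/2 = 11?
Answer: 960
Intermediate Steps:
o(G, m) = 22 (o(G, m) = 2*11 = 22)
O(s, I) = 11 (O(s, I) = 11 + 0*(s + 0) = 11 + 0*s = 11 + 0 = 11)
f(R, L) = L + 2*R (f(R, L) = (L + R) + R = L + 2*R)
O(o(-17, 25), -533) + f(661, -373) = 11 + (-373 + 2*661) = 11 + (-373 + 1322) = 11 + 949 = 960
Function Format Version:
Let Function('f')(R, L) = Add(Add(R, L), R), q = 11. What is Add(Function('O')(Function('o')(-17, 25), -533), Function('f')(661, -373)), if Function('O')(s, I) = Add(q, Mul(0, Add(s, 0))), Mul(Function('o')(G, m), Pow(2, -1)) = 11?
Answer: 960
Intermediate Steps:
Function('o')(G, m) = 22 (Function('o')(G, m) = Mul(2, 11) = 22)
Function('O')(s, I) = 11 (Function('O')(s, I) = Add(11, Mul(0, Add(s, 0))) = Add(11, Mul(0, s)) = Add(11, 0) = 11)
Function('f')(R, L) = Add(L, Mul(2, R)) (Function('f')(R, L) = Add(Add(L, R), R) = Add(L, Mul(2, R)))
Add(Function('O')(Function('o')(-17, 25), -533), Function('f')(661, -373)) = Add(11, Add(-373, Mul(2, 661))) = Add(11, Add(-373, 1322)) = Add(11, 949) = 960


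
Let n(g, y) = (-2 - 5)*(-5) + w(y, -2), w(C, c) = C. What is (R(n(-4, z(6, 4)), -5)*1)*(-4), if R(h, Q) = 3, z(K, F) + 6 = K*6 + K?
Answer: -12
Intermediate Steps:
z(K, F) = -6 + 7*K (z(K, F) = -6 + (K*6 + K) = -6 + (6*K + K) = -6 + 7*K)
n(g, y) = 35 + y (n(g, y) = (-2 - 5)*(-5) + y = -7*(-5) + y = 35 + y)
(R(n(-4, z(6, 4)), -5)*1)*(-4) = (3*1)*(-4) = 3*(-4) = -12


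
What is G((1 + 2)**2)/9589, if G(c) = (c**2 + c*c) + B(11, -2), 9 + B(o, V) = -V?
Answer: 155/9589 ≈ 0.016164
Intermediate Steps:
B(o, V) = -9 - V
G(c) = -7 + 2*c**2 (G(c) = (c**2 + c*c) + (-9 - 1*(-2)) = (c**2 + c**2) + (-9 + 2) = 2*c**2 - 7 = -7 + 2*c**2)
G((1 + 2)**2)/9589 = (-7 + 2*((1 + 2)**2)**2)/9589 = (-7 + 2*(3**2)**2)*(1/9589) = (-7 + 2*9**2)*(1/9589) = (-7 + 2*81)*(1/9589) = (-7 + 162)*(1/9589) = 155*(1/9589) = 155/9589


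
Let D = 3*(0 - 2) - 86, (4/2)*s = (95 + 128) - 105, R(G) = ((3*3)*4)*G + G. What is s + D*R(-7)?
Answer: 23887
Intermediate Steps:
R(G) = 37*G (R(G) = (9*4)*G + G = 36*G + G = 37*G)
s = 59 (s = ((95 + 128) - 105)/2 = (223 - 105)/2 = (½)*118 = 59)
D = -92 (D = 3*(-2) - 86 = -6 - 86 = -92)
s + D*R(-7) = 59 - 3404*(-7) = 59 - 92*(-259) = 59 + 23828 = 23887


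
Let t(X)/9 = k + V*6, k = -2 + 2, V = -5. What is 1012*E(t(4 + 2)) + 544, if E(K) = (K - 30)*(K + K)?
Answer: 163944544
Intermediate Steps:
k = 0
t(X) = -270 (t(X) = 9*(0 - 5*6) = 9*(0 - 30) = 9*(-30) = -270)
E(K) = 2*K*(-30 + K) (E(K) = (-30 + K)*(2*K) = 2*K*(-30 + K))
1012*E(t(4 + 2)) + 544 = 1012*(2*(-270)*(-30 - 270)) + 544 = 1012*(2*(-270)*(-300)) + 544 = 1012*162000 + 544 = 163944000 + 544 = 163944544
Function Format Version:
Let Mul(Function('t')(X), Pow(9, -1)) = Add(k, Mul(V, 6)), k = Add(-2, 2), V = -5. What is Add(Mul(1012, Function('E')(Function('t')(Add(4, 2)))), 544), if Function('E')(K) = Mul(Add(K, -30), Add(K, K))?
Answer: 163944544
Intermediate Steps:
k = 0
Function('t')(X) = -270 (Function('t')(X) = Mul(9, Add(0, Mul(-5, 6))) = Mul(9, Add(0, -30)) = Mul(9, -30) = -270)
Function('E')(K) = Mul(2, K, Add(-30, K)) (Function('E')(K) = Mul(Add(-30, K), Mul(2, K)) = Mul(2, K, Add(-30, K)))
Add(Mul(1012, Function('E')(Function('t')(Add(4, 2)))), 544) = Add(Mul(1012, Mul(2, -270, Add(-30, -270))), 544) = Add(Mul(1012, Mul(2, -270, -300)), 544) = Add(Mul(1012, 162000), 544) = Add(163944000, 544) = 163944544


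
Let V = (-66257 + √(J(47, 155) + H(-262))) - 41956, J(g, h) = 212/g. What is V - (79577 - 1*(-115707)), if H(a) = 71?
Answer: -303497 + 13*√987/47 ≈ -3.0349e+5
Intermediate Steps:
V = -108213 + 13*√987/47 (V = (-66257 + √(212/47 + 71)) - 41956 = (-66257 + √(3549/47)) - 41956 = (-66257 + 13*√987/47) - 41956 = -108213 + 13*√987/47 ≈ -1.0820e+5)
V - (79577 - 1*(-115707)) = (-108213 + 13*√987/47) - (79577 - 1*(-115707)) = (-108213 + 13*√987/47) - (79577 + 115707) = (-108213 + 13*√987/47) - 1*195284 = (-108213 + 13*√987/47) - 195284 = -303497 + 13*√987/47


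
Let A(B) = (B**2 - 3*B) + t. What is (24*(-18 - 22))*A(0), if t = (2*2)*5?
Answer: -19200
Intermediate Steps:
t = 20 (t = 4*5 = 20)
A(B) = 20 + B**2 - 3*B (A(B) = (B**2 - 3*B) + 20 = 20 + B**2 - 3*B)
(24*(-18 - 22))*A(0) = (24*(-18 - 22))*(20 + 0**2 - 3*0) = (24*(-40))*(20 + 0 + 0) = -960*20 = -19200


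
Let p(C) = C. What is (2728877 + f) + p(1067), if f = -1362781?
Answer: 1367163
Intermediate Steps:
(2728877 + f) + p(1067) = (2728877 - 1362781) + 1067 = 1366096 + 1067 = 1367163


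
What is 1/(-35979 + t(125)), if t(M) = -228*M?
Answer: -1/64479 ≈ -1.5509e-5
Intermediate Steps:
1/(-35979 + t(125)) = 1/(-35979 - 228*125) = 1/(-35979 - 28500) = 1/(-64479) = -1/64479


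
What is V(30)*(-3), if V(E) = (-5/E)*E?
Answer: 15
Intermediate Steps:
V(E) = -5
V(30)*(-3) = -5*(-3) = 15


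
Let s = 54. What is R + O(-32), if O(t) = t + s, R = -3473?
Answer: -3451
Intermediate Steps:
O(t) = 54 + t (O(t) = t + 54 = 54 + t)
R + O(-32) = -3473 + (54 - 32) = -3473 + 22 = -3451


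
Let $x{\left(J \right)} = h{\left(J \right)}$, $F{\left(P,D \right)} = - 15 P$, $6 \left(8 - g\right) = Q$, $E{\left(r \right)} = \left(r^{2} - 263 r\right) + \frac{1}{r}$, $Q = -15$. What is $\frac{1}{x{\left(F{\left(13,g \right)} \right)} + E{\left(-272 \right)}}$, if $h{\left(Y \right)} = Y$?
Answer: $\frac{272}{39528399} \approx 6.8811 \cdot 10^{-6}$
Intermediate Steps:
$E{\left(r \right)} = \frac{1}{r} + r^{2} - 263 r$
$g = \frac{21}{2}$ ($g = 8 - - \frac{5}{2} = 8 + \frac{5}{2} = \frac{21}{2} \approx 10.5$)
$x{\left(J \right)} = J$
$\frac{1}{x{\left(F{\left(13,g \right)} \right)} + E{\left(-272 \right)}} = \frac{1}{\left(-15\right) 13 + \frac{1 + \left(-272\right)^{2} \left(-263 - 272\right)}{-272}} = \frac{1}{-195 - \frac{1 + 73984 \left(-535\right)}{272}} = \frac{1}{-195 - \frac{1 - 39581440}{272}} = \frac{1}{-195 - - \frac{39581439}{272}} = \frac{1}{-195 + \frac{39581439}{272}} = \frac{1}{\frac{39528399}{272}} = \frac{272}{39528399}$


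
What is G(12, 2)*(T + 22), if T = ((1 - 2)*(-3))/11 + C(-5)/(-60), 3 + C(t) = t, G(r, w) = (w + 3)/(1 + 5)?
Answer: 3697/198 ≈ 18.672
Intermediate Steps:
G(r, w) = 1/2 + w/6 (G(r, w) = (3 + w)/6 = (3 + w)*(1/6) = 1/2 + w/6)
C(t) = -3 + t
T = 67/165 (T = ((1 - 2)*(-3))/11 + (-3 - 5)/(-60) = -1*(-3)*(1/11) - 8*(-1/60) = 3*(1/11) + 2/15 = 3/11 + 2/15 = 67/165 ≈ 0.40606)
G(12, 2)*(T + 22) = (1/2 + (1/6)*2)*(67/165 + 22) = (1/2 + 1/3)*(3697/165) = (5/6)*(3697/165) = 3697/198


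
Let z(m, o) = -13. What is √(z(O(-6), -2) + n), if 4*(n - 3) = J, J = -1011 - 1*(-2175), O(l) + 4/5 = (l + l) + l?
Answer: √281 ≈ 16.763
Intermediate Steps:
O(l) = -⅘ + 3*l (O(l) = -⅘ + ((l + l) + l) = -⅘ + (2*l + l) = -⅘ + 3*l)
J = 1164 (J = -1011 + 2175 = 1164)
n = 294 (n = 3 + (¼)*1164 = 3 + 291 = 294)
√(z(O(-6), -2) + n) = √(-13 + 294) = √281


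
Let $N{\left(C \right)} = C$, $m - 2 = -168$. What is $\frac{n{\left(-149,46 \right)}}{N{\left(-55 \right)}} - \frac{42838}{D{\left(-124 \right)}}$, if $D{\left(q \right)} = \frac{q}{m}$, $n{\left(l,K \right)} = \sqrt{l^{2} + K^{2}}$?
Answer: $- \frac{1777777}{31} - \frac{\sqrt{24317}}{55} \approx -57351.0$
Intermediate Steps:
$m = -166$ ($m = 2 - 168 = -166$)
$n{\left(l,K \right)} = \sqrt{K^{2} + l^{2}}$
$D{\left(q \right)} = - \frac{q}{166}$ ($D{\left(q \right)} = \frac{q}{-166} = q \left(- \frac{1}{166}\right) = - \frac{q}{166}$)
$\frac{n{\left(-149,46 \right)}}{N{\left(-55 \right)}} - \frac{42838}{D{\left(-124 \right)}} = \frac{\sqrt{46^{2} + \left(-149\right)^{2}}}{-55} - \frac{42838}{\left(- \frac{1}{166}\right) \left(-124\right)} = \sqrt{2116 + 22201} \left(- \frac{1}{55}\right) - \frac{42838}{\frac{62}{83}} = \sqrt{24317} \left(- \frac{1}{55}\right) - \frac{1777777}{31} = - \frac{\sqrt{24317}}{55} - \frac{1777777}{31} = - \frac{1777777}{31} - \frac{\sqrt{24317}}{55}$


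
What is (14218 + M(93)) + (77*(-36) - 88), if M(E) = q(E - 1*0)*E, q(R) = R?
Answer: 20007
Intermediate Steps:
M(E) = E**2 (M(E) = (E - 1*0)*E = (E + 0)*E = E*E = E**2)
(14218 + M(93)) + (77*(-36) - 88) = (14218 + 93**2) + (77*(-36) - 88) = (14218 + 8649) + (-2772 - 88) = 22867 - 2860 = 20007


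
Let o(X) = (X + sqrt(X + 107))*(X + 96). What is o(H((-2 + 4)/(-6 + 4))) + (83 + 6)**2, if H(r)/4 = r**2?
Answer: 8321 + 100*sqrt(111) ≈ 9374.6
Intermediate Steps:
H(r) = 4*r**2
o(X) = (96 + X)*(X + sqrt(107 + X)) (o(X) = (X + sqrt(107 + X))*(96 + X) = (96 + X)*(X + sqrt(107 + X)))
o(H((-2 + 4)/(-6 + 4))) + (83 + 6)**2 = ((4*((-2 + 4)/(-6 + 4))**2)**2 + 96*(4*((-2 + 4)/(-6 + 4))**2) + 96*sqrt(107 + 4*((-2 + 4)/(-6 + 4))**2) + (4*((-2 + 4)/(-6 + 4))**2)*sqrt(107 + 4*((-2 + 4)/(-6 + 4))**2)) + (83 + 6)**2 = ((4*(2/(-2))**2)**2 + 96*(4*(2/(-2))**2) + 96*sqrt(107 + 4*(2/(-2))**2) + (4*(2/(-2))**2)*sqrt(107 + 4*(2/(-2))**2)) + 89**2 = ((4*(2*(-1/2))**2)**2 + 96*(4*(2*(-1/2))**2) + 96*sqrt(107 + 4*(2*(-1/2))**2) + (4*(2*(-1/2))**2)*sqrt(107 + 4*(2*(-1/2))**2)) + 7921 = ((4*(-1)**2)**2 + 96*(4*(-1)**2) + 96*sqrt(107 + 4*(-1)**2) + (4*(-1)**2)*sqrt(107 + 4*(-1)**2)) + 7921 = ((4*1)**2 + 96*(4*1) + 96*sqrt(107 + 4*1) + (4*1)*sqrt(107 + 4*1)) + 7921 = (4**2 + 96*4 + 96*sqrt(107 + 4) + 4*sqrt(107 + 4)) + 7921 = (16 + 384 + 96*sqrt(111) + 4*sqrt(111)) + 7921 = (400 + 100*sqrt(111)) + 7921 = 8321 + 100*sqrt(111)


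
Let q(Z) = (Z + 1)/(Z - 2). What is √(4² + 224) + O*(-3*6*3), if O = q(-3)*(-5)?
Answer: 108 + 4*√15 ≈ 123.49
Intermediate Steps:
q(Z) = (1 + Z)/(-2 + Z)
O = -2 (O = ((1 - 3)/(-2 - 3))*(-5) = (-2/(-5))*(-5) = -⅕*(-2)*(-5) = (⅖)*(-5) = -2)
√(4² + 224) + O*(-3*6*3) = √(4² + 224) - 2*(-3*6)*3 = √(16 + 224) - (-36)*3 = √240 - 2*(-54) = 4*√15 + 108 = 108 + 4*√15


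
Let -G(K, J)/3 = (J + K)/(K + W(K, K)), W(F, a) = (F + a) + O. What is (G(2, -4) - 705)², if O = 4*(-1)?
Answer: 492804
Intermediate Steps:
O = -4
W(F, a) = -4 + F + a (W(F, a) = (F + a) - 4 = -4 + F + a)
G(K, J) = -3*(J + K)/(-4 + 3*K) (G(K, J) = -3*(J + K)/(K + (-4 + K + K)) = -3*(J + K)/(K + (-4 + 2*K)) = -3*(J + K)/(-4 + 3*K))
(G(2, -4) - 705)² = (3*(-1*(-4) - 1*2)/(-4 + 3*2) - 705)² = (3*(4 - 2)/(-4 + 6) - 705)² = (3*2/2 - 705)² = (3*(½)*2 - 705)² = (3 - 705)² = (-702)² = 492804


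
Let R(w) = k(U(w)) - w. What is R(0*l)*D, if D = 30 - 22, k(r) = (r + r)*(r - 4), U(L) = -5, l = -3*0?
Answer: 720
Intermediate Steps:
l = 0
k(r) = 2*r*(-4 + r) (k(r) = (2*r)*(-4 + r) = 2*r*(-4 + r))
D = 8
R(w) = 90 - w (R(w) = 2*(-5)*(-4 - 5) - w = 2*(-5)*(-9) - w = 90 - w)
R(0*l)*D = (90 - 0*0)*8 = (90 - 1*0)*8 = (90 + 0)*8 = 90*8 = 720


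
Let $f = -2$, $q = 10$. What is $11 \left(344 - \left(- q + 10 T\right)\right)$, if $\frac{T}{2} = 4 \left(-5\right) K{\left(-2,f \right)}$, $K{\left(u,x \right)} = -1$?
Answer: $-506$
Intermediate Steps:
$T = 40$ ($T = 2 \cdot 4 \left(-5\right) \left(-1\right) = 2 \left(\left(-20\right) \left(-1\right)\right) = 2 \cdot 20 = 40$)
$11 \left(344 - \left(- q + 10 T\right)\right) = 11 \left(344 + \left(10 - 400\right)\right) = 11 \left(344 - 390\right) = 11 \left(-46\right) = -506$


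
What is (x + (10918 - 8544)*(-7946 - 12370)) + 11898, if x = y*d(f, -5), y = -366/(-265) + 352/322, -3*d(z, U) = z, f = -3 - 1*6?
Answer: -2057232855492/42665 ≈ -4.8218e+7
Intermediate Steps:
f = -9 (f = -3 - 6 = -9)
d(z, U) = -z/3
y = 105566/42665 (y = -366*(-1/265) + 352*(1/322) = 366/265 + 176/161 = 105566/42665 ≈ 2.4743)
x = 316698/42665 (x = 105566*(-⅓*(-9))/42665 = (105566/42665)*3 = 316698/42665 ≈ 7.4229)
(x + (10918 - 8544)*(-7946 - 12370)) + 11898 = (316698/42665 + (10918 - 8544)*(-7946 - 12370)) + 11898 = (316698/42665 + 2374*(-20316)) + 11898 = (316698/42665 - 48230184) + 11898 = -2057740483662/42665 + 11898 = -2057232855492/42665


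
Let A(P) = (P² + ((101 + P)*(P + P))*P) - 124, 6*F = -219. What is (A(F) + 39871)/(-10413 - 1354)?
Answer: -425879/23534 ≈ -18.096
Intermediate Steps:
F = -73/2 (F = (⅙)*(-219) = -73/2 ≈ -36.500)
A(P) = -124 + P² + 2*P²*(101 + P) (A(P) = (P² + ((101 + P)*(2*P))*P) - 124 = (P² + (2*P*(101 + P))*P) - 124 = (P² + 2*P²*(101 + P)) - 124 = -124 + P² + 2*P²*(101 + P))
(A(F) + 39871)/(-10413 - 1354) = ((-124 + 2*(-73/2)³ + 203*(-73/2)²) + 39871)/(-10413 - 1354) = ((-124 + 2*(-389017/8) + 203*(5329/4)) + 39871)/(-11767) = ((-124 - 389017/4 + 1081787/4) + 39871)*(-1/11767) = (346137/2 + 39871)*(-1/11767) = (425879/2)*(-1/11767) = -425879/23534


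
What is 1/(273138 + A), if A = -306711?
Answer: -1/33573 ≈ -2.9786e-5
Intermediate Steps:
1/(273138 + A) = 1/(273138 - 306711) = 1/(-33573) = -1/33573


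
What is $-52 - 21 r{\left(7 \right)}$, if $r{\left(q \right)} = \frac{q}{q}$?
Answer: $-73$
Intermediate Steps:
$r{\left(q \right)} = 1$
$-52 - 21 r{\left(7 \right)} = -52 - 21 = -73$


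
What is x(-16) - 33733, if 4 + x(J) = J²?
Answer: -33481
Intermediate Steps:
x(J) = -4 + J²
x(-16) - 33733 = (-4 + (-16)²) - 33733 = (-4 + 256) - 33733 = 252 - 33733 = -33481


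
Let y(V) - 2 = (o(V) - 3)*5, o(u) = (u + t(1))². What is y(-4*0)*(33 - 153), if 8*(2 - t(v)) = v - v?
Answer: -840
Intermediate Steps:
t(v) = 2 (t(v) = 2 - (v - v)/8 = 2 - ⅛*0 = 2 + 0 = 2)
o(u) = (2 + u)² (o(u) = (u + 2)² = (2 + u)²)
y(V) = -13 + 5*(2 + V)² (y(V) = 2 + ((2 + V)² - 3)*5 = 2 + (-3 + (2 + V)²)*5 = 2 + (-15 + 5*(2 + V)²) = -13 + 5*(2 + V)²)
y(-4*0)*(33 - 153) = (-13 + 5*(2 - 4*0)²)*(33 - 153) = (-13 + 5*(2 + 0)²)*(-120) = (-13 + 5*2²)*(-120) = (-13 + 5*4)*(-120) = (-13 + 20)*(-120) = 7*(-120) = -840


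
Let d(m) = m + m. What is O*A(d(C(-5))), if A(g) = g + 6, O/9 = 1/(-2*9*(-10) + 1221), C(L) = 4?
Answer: 42/467 ≈ 0.089936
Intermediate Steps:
d(m) = 2*m
O = 3/467 (O = 9/(-2*9*(-10) + 1221) = 9/(-18*(-10) + 1221) = 9/(180 + 1221) = 9/1401 = 9*(1/1401) = 3/467 ≈ 0.0064240)
A(g) = 6 + g
O*A(d(C(-5))) = 3*(6 + 2*4)/467 = 3*(6 + 8)/467 = (3/467)*14 = 42/467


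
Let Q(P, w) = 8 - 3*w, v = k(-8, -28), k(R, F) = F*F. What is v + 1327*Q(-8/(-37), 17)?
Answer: -56277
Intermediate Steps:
k(R, F) = F²
v = 784 (v = (-28)² = 784)
v + 1327*Q(-8/(-37), 17) = 784 + 1327*(8 - 3*17) = 784 + 1327*(8 - 51) = 784 + 1327*(-43) = 784 - 57061 = -56277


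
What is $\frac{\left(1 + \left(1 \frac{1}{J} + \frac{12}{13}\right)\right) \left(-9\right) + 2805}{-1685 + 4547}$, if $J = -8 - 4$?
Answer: $\frac{16111}{16536} \approx 0.9743$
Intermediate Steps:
$J = -12$ ($J = -8 - 4 = -12$)
$\frac{\left(1 + \left(1 \frac{1}{J} + \frac{12}{13}\right)\right) \left(-9\right) + 2805}{-1685 + 4547} = \frac{\left(1 + \left(1 \frac{1}{-12} + \frac{12}{13}\right)\right) \left(-9\right) + 2805}{-1685 + 4547} = \frac{\left(1 + \left(1 \left(- \frac{1}{12}\right) + 12 \cdot \frac{1}{13}\right)\right) \left(-9\right) + 2805}{2862} = \left(\left(1 + \left(- \frac{1}{12} + \frac{12}{13}\right)\right) \left(-9\right) + 2805\right) \frac{1}{2862} = \left(\left(1 + \frac{131}{156}\right) \left(-9\right) + 2805\right) \frac{1}{2862} = \left(\frac{287}{156} \left(-9\right) + 2805\right) \frac{1}{2862} = \left(- \frac{861}{52} + 2805\right) \frac{1}{2862} = \frac{144999}{52} \cdot \frac{1}{2862} = \frac{16111}{16536}$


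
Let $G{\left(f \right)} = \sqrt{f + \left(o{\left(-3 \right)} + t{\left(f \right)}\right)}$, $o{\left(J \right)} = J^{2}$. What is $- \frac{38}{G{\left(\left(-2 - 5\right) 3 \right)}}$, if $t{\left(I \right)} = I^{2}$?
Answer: $- \frac{38 \sqrt{429}}{429} \approx -1.8347$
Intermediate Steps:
$G{\left(f \right)} = \sqrt{9 + f + f^{2}}$ ($G{\left(f \right)} = \sqrt{f + \left(\left(-3\right)^{2} + f^{2}\right)} = \sqrt{f + \left(9 + f^{2}\right)} = \sqrt{9 + f + f^{2}}$)
$- \frac{38}{G{\left(\left(-2 - 5\right) 3 \right)}} = - \frac{38}{\sqrt{9 + \left(-2 - 5\right) 3 + \left(\left(-2 - 5\right) 3\right)^{2}}} = - \frac{38}{\sqrt{9 - 21 + \left(\left(-7\right) 3\right)^{2}}} = - \frac{38}{\sqrt{9 - 21 + \left(-21\right)^{2}}} = - \frac{38}{\sqrt{9 - 21 + 441}} = - \frac{38}{\sqrt{429}} = - 38 \frac{\sqrt{429}}{429} = - \frac{38 \sqrt{429}}{429}$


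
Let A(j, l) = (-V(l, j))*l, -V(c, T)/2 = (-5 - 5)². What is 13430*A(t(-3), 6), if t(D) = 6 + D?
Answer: 16116000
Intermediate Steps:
V(c, T) = -200 (V(c, T) = -2*(-5 - 5)² = -2*(-10)² = -2*100 = -200)
A(j, l) = 200*l (A(j, l) = (-1*(-200))*l = 200*l)
13430*A(t(-3), 6) = 13430*(200*6) = 13430*1200 = 16116000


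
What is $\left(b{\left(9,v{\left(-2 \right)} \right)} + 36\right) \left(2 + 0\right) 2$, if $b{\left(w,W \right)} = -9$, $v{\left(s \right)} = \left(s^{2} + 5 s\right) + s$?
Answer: $108$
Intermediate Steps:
$v{\left(s \right)} = s^{2} + 6 s$
$\left(b{\left(9,v{\left(-2 \right)} \right)} + 36\right) \left(2 + 0\right) 2 = \left(-9 + 36\right) \left(2 + 0\right) 2 = 27 \cdot 2 \cdot 2 = 27 \cdot 4 = 108$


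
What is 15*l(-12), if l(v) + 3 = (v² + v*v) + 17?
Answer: 4530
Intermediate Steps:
l(v) = 14 + 2*v² (l(v) = -3 + ((v² + v*v) + 17) = -3 + ((v² + v²) + 17) = -3 + (2*v² + 17) = -3 + (17 + 2*v²) = 14 + 2*v²)
15*l(-12) = 15*(14 + 2*(-12)²) = 15*(14 + 2*144) = 15*(14 + 288) = 15*302 = 4530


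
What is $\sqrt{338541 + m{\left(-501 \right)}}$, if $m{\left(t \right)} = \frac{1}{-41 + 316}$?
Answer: $\frac{2 \sqrt{256021634}}{55} \approx 581.84$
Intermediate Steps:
$m{\left(t \right)} = \frac{1}{275}$
$\sqrt{338541 + m{\left(-501 \right)}} = \sqrt{338541 + \frac{1}{275}} = \sqrt{\frac{93098776}{275}} = \frac{2 \sqrt{256021634}}{55}$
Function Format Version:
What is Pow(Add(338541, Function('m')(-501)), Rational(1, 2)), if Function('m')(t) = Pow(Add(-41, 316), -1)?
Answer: Mul(Rational(2, 55), Pow(256021634, Rational(1, 2))) ≈ 581.84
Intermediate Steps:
Function('m')(t) = Rational(1, 275) (Function('m')(t) = Pow(275, -1) = Rational(1, 275))
Pow(Add(338541, Function('m')(-501)), Rational(1, 2)) = Pow(Add(338541, Rational(1, 275)), Rational(1, 2)) = Pow(Rational(93098776, 275), Rational(1, 2)) = Mul(Rational(2, 55), Pow(256021634, Rational(1, 2)))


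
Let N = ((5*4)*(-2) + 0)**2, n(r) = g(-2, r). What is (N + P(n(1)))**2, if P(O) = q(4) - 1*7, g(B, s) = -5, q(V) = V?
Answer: 2550409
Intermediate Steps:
n(r) = -5
P(O) = -3 (P(O) = 4 - 1*7 = 4 - 7 = -3)
N = 1600 (N = (20*(-2) + 0)**2 = (-40 + 0)**2 = (-40)**2 = 1600)
(N + P(n(1)))**2 = (1600 - 3)**2 = 1597**2 = 2550409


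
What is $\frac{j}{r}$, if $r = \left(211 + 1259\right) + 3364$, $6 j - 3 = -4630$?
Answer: $- \frac{4627}{29004} \approx -0.15953$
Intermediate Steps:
$j = - \frac{4627}{6}$ ($j = \frac{1}{2} + \frac{1}{6} \left(-4630\right) = \frac{1}{2} - \frac{2315}{3} = - \frac{4627}{6} \approx -771.17$)
$r = 4834$ ($r = 1470 + 3364 = 4834$)
$\frac{j}{r} = - \frac{4627}{6 \cdot 4834} = \left(- \frac{4627}{6}\right) \frac{1}{4834} = - \frac{4627}{29004}$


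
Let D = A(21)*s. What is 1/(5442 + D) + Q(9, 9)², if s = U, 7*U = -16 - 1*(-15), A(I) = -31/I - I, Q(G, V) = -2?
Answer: 3201931/800446 ≈ 4.0002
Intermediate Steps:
A(I) = -I - 31/I
U = -⅐ (U = (-16 - 1*(-15))/7 = (-16 + 15)/7 = (⅐)*(-1) = -⅐ ≈ -0.14286)
s = -⅐ ≈ -0.14286
D = 472/147 (D = (-1*21 - 31/21)*(-⅐) = (-21 - 31*1/21)*(-⅐) = (-21 - 31/21)*(-⅐) = -472/21*(-⅐) = 472/147 ≈ 3.2109)
1/(5442 + D) + Q(9, 9)² = 1/(5442 + 472/147) + (-2)² = 1/(800446/147) + 4 = 147/800446 + 4 = 3201931/800446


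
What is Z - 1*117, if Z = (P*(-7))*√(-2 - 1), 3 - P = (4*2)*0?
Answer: -117 - 21*I*√3 ≈ -117.0 - 36.373*I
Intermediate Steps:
P = 3 (P = 3 - 4*2*0 = 3 - 8*0 = 3 - 1*0 = 3 + 0 = 3)
Z = -21*I*√3 (Z = (3*(-7))*√(-2 - 1) = -21*I*√3 ≈ -36.373*I)
Z - 1*117 = -21*I*√3 - 1*117 = -21*I*√3 - 117 = -117 - 21*I*√3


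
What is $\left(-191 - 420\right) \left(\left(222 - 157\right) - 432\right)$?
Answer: $224237$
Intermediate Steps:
$\left(-191 - 420\right) \left(\left(222 - 157\right) - 432\right) = - 611 \left(\left(222 - 157\right) - 432\right) = - 611 \left(65 - 432\right) = \left(-611\right) \left(-367\right) = 224237$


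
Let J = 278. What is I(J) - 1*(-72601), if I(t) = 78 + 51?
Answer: 72730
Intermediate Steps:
I(t) = 129
I(J) - 1*(-72601) = 129 - 1*(-72601) = 129 + 72601 = 72730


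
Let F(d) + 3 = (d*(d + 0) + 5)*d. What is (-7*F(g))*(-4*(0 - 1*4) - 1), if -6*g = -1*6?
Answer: -315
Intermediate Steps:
g = 1 (g = -(-1)*6/6 = -⅙*(-6) = 1)
F(d) = -3 + d*(5 + d²) (F(d) = -3 + (d*(d + 0) + 5)*d = -3 + (d*d + 5)*d = -3 + (d² + 5)*d = -3 + (5 + d²)*d = -3 + d*(5 + d²))
(-7*F(g))*(-4*(0 - 1*4) - 1) = (-7*(-3 + 1³ + 5*1))*(-4*(0 - 1*4) - 1) = (-7*(-3 + 1 + 5))*(-4*(0 - 4) - 1) = (-7*3)*(-4*(-4) - 1) = -21*(16 - 1) = -21*15 = -315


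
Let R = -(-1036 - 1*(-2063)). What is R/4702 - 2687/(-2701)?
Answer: 9860347/12700102 ≈ 0.77640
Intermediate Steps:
R = -1027 (R = -(-1036 + 2063) = -1*1027 = -1027)
R/4702 - 2687/(-2701) = -1027/4702 - 2687/(-2701) = -1027*1/4702 - 2687*(-1/2701) = -1027/4702 + 2687/2701 = 9860347/12700102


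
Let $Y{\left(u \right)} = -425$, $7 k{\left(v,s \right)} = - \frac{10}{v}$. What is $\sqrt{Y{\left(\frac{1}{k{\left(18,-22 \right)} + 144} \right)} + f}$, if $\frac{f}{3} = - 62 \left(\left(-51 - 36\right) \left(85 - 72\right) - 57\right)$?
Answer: $\sqrt{220543} \approx 469.62$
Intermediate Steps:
$k{\left(v,s \right)} = - \frac{10}{7 v}$ ($k{\left(v,s \right)} = \frac{\left(-10\right) \frac{1}{v}}{7} = - \frac{10}{7 v}$)
$f = 220968$ ($f = 3 \left(- 62 \left(\left(-51 - 36\right) \left(85 - 72\right) - 57\right)\right) = 3 \left(- 62 \left(\left(-51 - 36\right) 13 - 57\right)\right) = 3 \left(- 62 \left(\left(-87\right) 13 - 57\right)\right) = 3 \left(- 62 \left(-1131 - 57\right)\right) = 3 \left(\left(-62\right) \left(-1188\right)\right) = 3 \cdot 73656 = 220968$)
$\sqrt{Y{\left(\frac{1}{k{\left(18,-22 \right)} + 144} \right)} + f} = \sqrt{-425 + 220968} = \sqrt{220543}$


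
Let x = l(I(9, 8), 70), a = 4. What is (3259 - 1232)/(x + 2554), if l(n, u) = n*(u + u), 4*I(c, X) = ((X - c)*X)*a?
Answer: 2027/1434 ≈ 1.4135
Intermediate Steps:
I(c, X) = X*(X - c) (I(c, X) = (((X - c)*X)*4)/4 = ((X*(X - c))*4)/4 = (4*X*(X - c))/4 = X*(X - c))
l(n, u) = 2*n*u (l(n, u) = n*(2*u) = 2*n*u)
x = -1120 (x = 2*(8*(8 - 1*9))*70 = 2*(8*(8 - 9))*70 = 2*(8*(-1))*70 = 2*(-8)*70 = -1120)
(3259 - 1232)/(x + 2554) = (3259 - 1232)/(-1120 + 2554) = 2027/1434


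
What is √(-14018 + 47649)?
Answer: 13*√199 ≈ 183.39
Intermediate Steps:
√(-14018 + 47649) = √33631 = 13*√199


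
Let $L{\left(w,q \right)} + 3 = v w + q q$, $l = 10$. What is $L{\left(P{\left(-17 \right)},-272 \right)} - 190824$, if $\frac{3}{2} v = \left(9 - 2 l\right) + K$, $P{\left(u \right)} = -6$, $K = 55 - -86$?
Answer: $-117363$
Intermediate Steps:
$K = 141$ ($K = 55 + 86 = 141$)
$v = \frac{260}{3}$ ($v = \frac{2 \left(\left(9 - 20\right) + 141\right)}{3} = \frac{2 \left(-11 + 141\right)}{3} = \frac{2}{3} \cdot 130 = \frac{260}{3} \approx 86.667$)
$L{\left(w,q \right)} = -3 + q^{2} + \frac{260 w}{3}$ ($L{\left(w,q \right)} = -3 + \left(\frac{260 w}{3} + q q\right) = -3 + \left(\frac{260 w}{3} + q^{2}\right) = -3 + \left(q^{2} + \frac{260 w}{3}\right) = -3 + q^{2} + \frac{260 w}{3}$)
$L{\left(P{\left(-17 \right)},-272 \right)} - 190824 = \left(-3 + \left(-272\right)^{2} + \frac{260}{3} \left(-6\right)\right) - 190824 = \left(-3 + 73984 - 520\right) - 190824 = 73461 - 190824 = -117363$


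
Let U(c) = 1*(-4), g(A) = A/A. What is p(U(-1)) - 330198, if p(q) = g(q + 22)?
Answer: -330197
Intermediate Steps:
g(A) = 1
U(c) = -4
p(q) = 1
p(U(-1)) - 330198 = 1 - 330198 = -330197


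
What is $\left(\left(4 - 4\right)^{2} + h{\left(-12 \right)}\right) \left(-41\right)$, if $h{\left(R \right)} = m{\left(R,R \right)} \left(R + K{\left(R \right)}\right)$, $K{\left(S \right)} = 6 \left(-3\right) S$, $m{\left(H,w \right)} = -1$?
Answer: $8364$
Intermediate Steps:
$K{\left(S \right)} = - 18 S$
$h{\left(R \right)} = 17 R$ ($h{\left(R \right)} = - (R - 18 R) = - \left(-17\right) R = 17 R$)
$\left(\left(4 - 4\right)^{2} + h{\left(-12 \right)}\right) \left(-41\right) = \left(\left(4 - 4\right)^{2} + 17 \left(-12\right)\right) \left(-41\right) = \left(0^{2} - 204\right) \left(-41\right) = \left(0 - 204\right) \left(-41\right) = \left(-204\right) \left(-41\right) = 8364$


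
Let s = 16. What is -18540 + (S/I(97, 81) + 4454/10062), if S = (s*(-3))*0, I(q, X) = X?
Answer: -93272513/5031 ≈ -18540.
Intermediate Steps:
S = 0 (S = (16*(-3))*0 = -48*0 = 0)
-18540 + (S/I(97, 81) + 4454/10062) = -18540 + (0/81 + 4454/10062) = -18540 + (0*(1/81) + 4454*(1/10062)) = -18540 + (0 + 2227/5031) = -18540 + 2227/5031 = -93272513/5031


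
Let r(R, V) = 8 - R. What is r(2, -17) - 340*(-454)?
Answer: 154366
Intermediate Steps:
r(2, -17) - 340*(-454) = (8 - 1*2) - 340*(-454) = (8 - 2) + 154360 = 6 + 154360 = 154366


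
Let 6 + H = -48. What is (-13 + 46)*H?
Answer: -1782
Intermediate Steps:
H = -54 (H = -6 - 48 = -54)
(-13 + 46)*H = (-13 + 46)*(-54) = 33*(-54) = -1782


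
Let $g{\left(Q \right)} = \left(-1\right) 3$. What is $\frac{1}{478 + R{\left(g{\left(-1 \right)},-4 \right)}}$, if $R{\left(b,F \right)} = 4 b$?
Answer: $\frac{1}{466} \approx 0.0021459$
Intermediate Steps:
$g{\left(Q \right)} = -3$
$\frac{1}{478 + R{\left(g{\left(-1 \right)},-4 \right)}} = \frac{1}{478 + 4 \left(-3\right)} = \frac{1}{478 - 12} = \frac{1}{466}$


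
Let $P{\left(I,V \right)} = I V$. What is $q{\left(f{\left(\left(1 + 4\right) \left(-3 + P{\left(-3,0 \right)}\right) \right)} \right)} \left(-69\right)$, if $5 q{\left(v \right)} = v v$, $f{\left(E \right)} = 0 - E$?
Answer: $-3105$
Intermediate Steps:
$f{\left(E \right)} = - E$
$q{\left(v \right)} = \frac{v^{2}}{5}$ ($q{\left(v \right)} = \frac{v v}{5} = \frac{v^{2}}{5}$)
$q{\left(f{\left(\left(1 + 4\right) \left(-3 + P{\left(-3,0 \right)}\right) \right)} \right)} \left(-69\right) = \frac{\left(- \left(1 + 4\right) \left(-3 - 0\right)\right)^{2}}{5} \left(-69\right) = \frac{\left(- 5 \left(-3 + 0\right)\right)^{2}}{5} \left(-69\right) = \frac{\left(- 5 \left(-3\right)\right)^{2}}{5} \left(-69\right) = \frac{\left(\left(-1\right) \left(-15\right)\right)^{2}}{5} \left(-69\right) = \frac{15^{2}}{5} \left(-69\right) = \frac{1}{5} \cdot 225 \left(-69\right) = 45 \left(-69\right) = -3105$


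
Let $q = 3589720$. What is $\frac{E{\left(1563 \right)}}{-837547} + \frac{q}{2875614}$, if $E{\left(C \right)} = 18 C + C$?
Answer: $\frac{1460581053941}{1204230939429} \approx 1.2129$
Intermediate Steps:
$E{\left(C \right)} = 19 C$
$\frac{E{\left(1563 \right)}}{-837547} + \frac{q}{2875614} = \frac{19 \cdot 1563}{-837547} + \frac{3589720}{2875614} = 29697 \left(- \frac{1}{837547}\right) + 3589720 \cdot \frac{1}{2875614} = - \frac{29697}{837547} + \frac{1794860}{1437807} = \frac{1460581053941}{1204230939429}$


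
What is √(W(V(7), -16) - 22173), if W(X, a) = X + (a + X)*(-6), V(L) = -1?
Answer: 2*I*√5518 ≈ 148.57*I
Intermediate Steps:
W(X, a) = -6*a - 5*X (W(X, a) = X + (X + a)*(-6) = X + (-6*X - 6*a) = -6*a - 5*X)
√(W(V(7), -16) - 22173) = √((-6*(-16) - 5*(-1)) - 22173) = √((96 + 5) - 22173) = √(101 - 22173) = √(-22072) = 2*I*√5518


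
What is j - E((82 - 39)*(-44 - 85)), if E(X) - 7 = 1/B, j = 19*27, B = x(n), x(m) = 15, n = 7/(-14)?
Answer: 7589/15 ≈ 505.93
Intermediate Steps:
n = -½ (n = 7*(-1/14) = -½ ≈ -0.50000)
B = 15
j = 513
E(X) = 106/15 (E(X) = 7 + 1/15 = 106/15)
j - E((82 - 39)*(-44 - 85)) = 513 - 1*106/15 = 513 - 106/15 = 7589/15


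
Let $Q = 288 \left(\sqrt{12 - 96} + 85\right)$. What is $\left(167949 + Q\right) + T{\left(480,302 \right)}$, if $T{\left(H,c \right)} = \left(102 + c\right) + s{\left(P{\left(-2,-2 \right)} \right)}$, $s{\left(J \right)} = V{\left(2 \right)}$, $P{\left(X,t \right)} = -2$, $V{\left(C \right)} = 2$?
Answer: $192835 + 576 i \sqrt{21} \approx 1.9284 \cdot 10^{5} + 2639.6 i$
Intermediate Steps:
$Q = 24480 + 576 i \sqrt{21}$ ($Q = 288 \left(\sqrt{-84} + 85\right) = 288 \left(2 i \sqrt{21} + 85\right) = 288 \left(85 + 2 i \sqrt{21}\right) = 24480 + 576 i \sqrt{21} \approx 24480.0 + 2639.6 i$)
$s{\left(J \right)} = 2$
$T{\left(H,c \right)} = 104 + c$ ($T{\left(H,c \right)} = \left(102 + c\right) + 2 = 104 + c$)
$\left(167949 + Q\right) + T{\left(480,302 \right)} = \left(167949 + \left(24480 + 576 i \sqrt{21}\right)\right) + \left(104 + 302\right) = \left(192429 + 576 i \sqrt{21}\right) + 406 = 192835 + 576 i \sqrt{21}$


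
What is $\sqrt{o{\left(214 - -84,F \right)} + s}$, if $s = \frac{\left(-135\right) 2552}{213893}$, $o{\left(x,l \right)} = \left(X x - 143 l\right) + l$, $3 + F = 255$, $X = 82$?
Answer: $\frac{2 i \sqrt{129811783832903}}{213893} \approx 106.53 i$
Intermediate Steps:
$F = 252$ ($F = -3 + 255 = 252$)
$o{\left(x,l \right)} = - 142 l + 82 x$ ($o{\left(x,l \right)} = \left(82 x - 143 l\right) + l = \left(- 143 l + 82 x\right) + l = - 142 l + 82 x$)
$s = - \frac{344520}{213893}$ ($s = \left(-344520\right) \frac{1}{213893} = - \frac{344520}{213893} \approx -1.6107$)
$\sqrt{o{\left(214 - -84,F \right)} + s} = \sqrt{\left(\left(-142\right) 252 + 82 \left(214 - -84\right)\right) - \frac{344520}{213893}} = \sqrt{\left(-35784 + 82 \left(214 + 84\right)\right) - \frac{344520}{213893}} = \sqrt{\left(-35784 + 82 \cdot 298\right) - \frac{344520}{213893}} = \sqrt{\left(-35784 + 24436\right) - \frac{344520}{213893}} = \sqrt{-11348 - \frac{344520}{213893}} = \sqrt{- \frac{2427602284}{213893}} = \frac{2 i \sqrt{129811783832903}}{213893}$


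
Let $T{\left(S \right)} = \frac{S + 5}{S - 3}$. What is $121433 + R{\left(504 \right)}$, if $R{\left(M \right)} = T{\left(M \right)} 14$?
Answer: $\frac{60845059}{501} \approx 1.2145 \cdot 10^{5}$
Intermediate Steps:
$T{\left(S \right)} = \frac{5 + S}{-3 + S}$
$R{\left(M \right)} = \frac{14 \left(5 + M\right)}{-3 + M}$ ($R{\left(M \right)} = \frac{5 + M}{-3 + M} 14 = \frac{14 \left(5 + M\right)}{-3 + M}$)
$121433 + R{\left(504 \right)} = 121433 + \frac{14 \left(5 + 504\right)}{-3 + 504} = 121433 + 14 \cdot \frac{1}{501} \cdot 509 = 121433 + \frac{7126}{501} = \frac{60845059}{501}$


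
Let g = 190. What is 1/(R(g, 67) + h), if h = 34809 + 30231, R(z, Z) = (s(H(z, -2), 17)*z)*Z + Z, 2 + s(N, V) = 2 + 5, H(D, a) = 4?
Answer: 1/128757 ≈ 7.7666e-6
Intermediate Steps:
s(N, V) = 5 (s(N, V) = -2 + (2 + 5) = -2 + 7 = 5)
R(z, Z) = Z + 5*Z*z (R(z, Z) = (5*z)*Z + Z = 5*Z*z + Z = Z + 5*Z*z)
h = 65040
1/(R(g, 67) + h) = 1/(67*(1 + 5*190) + 65040) = 1/(67*(1 + 950) + 65040) = 1/(67*951 + 65040) = 1/(63717 + 65040) = 1/128757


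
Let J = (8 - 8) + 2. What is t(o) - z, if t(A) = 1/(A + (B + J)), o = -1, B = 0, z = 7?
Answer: -6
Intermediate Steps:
J = 2 (J = 0 + 2 = 2)
t(A) = 1/(2 + A) (t(A) = 1/(A + (0 + 2)) = 1/(A + 2) = 1/(2 + A))
t(o) - z = 1/(2 - 1) - 1*7 = 1/1 - 7 = 1 - 7 = -6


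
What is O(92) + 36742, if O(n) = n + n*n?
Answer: 45298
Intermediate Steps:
O(n) = n + n**2
O(92) + 36742 = 92*(1 + 92) + 36742 = 92*93 + 36742 = 8556 + 36742 = 45298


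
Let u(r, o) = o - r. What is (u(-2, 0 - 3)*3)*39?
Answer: -117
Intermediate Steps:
(u(-2, 0 - 3)*3)*39 = (((0 - 3) - 1*(-2))*3)*39 = ((-3 + 2)*3)*39 = -1*3*39 = -3*39 = -117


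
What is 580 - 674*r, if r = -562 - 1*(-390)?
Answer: 116508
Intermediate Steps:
r = -172 (r = -562 + 390 = -172)
580 - 674*r = 580 - 674*(-172) = 580 + 115928 = 116508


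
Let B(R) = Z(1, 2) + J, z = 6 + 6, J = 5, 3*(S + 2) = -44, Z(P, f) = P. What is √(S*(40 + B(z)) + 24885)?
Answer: √217065/3 ≈ 155.30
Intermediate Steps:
S = -50/3 (S = -2 + (⅓)*(-44) = -2 - 44/3 = -50/3 ≈ -16.667)
z = 12
B(R) = 6 (B(R) = 1 + 5 = 6)
√(S*(40 + B(z)) + 24885) = √(-50*(40 + 6)/3 + 24885) = √(-50/3*46 + 24885) = √(-2300/3 + 24885) = √(72355/3) = √217065/3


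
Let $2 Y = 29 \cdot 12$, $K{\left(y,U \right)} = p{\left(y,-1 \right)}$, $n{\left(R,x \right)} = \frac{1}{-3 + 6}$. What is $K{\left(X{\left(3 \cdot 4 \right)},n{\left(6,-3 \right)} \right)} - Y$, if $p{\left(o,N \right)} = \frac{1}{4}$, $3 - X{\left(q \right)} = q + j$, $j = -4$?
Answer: $- \frac{695}{4} \approx -173.75$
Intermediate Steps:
$X{\left(q \right)} = 7 - q$ ($X{\left(q \right)} = 3 - \left(q - 4\right) = 3 - \left(-4 + q\right) = 7 - q$)
$n{\left(R,x \right)} = \frac{1}{3}$
$p{\left(o,N \right)} = \frac{1}{4}$
$K{\left(y,U \right)} = \frac{1}{4}$
$Y = 174$ ($Y = \frac{29 \cdot 12}{2} = \frac{1}{2} \cdot 348 = 174$)
$K{\left(X{\left(3 \cdot 4 \right)},n{\left(6,-3 \right)} \right)} - Y = \frac{1}{4} - 174 = - \frac{695}{4}$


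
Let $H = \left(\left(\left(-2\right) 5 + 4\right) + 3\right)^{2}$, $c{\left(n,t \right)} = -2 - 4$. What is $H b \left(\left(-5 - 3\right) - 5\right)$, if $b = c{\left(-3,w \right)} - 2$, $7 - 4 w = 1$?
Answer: $936$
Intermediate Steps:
$w = \frac{3}{2}$ ($w = \frac{7}{4} - \frac{1}{4} = \frac{3}{2} \approx 1.5$)
$c{\left(n,t \right)} = -6$ ($c{\left(n,t \right)} = -2 - 4 = -6$)
$b = -8$ ($b = -6 - 2 = -8$)
$H = 9$ ($H = \left(\left(-10 + 4\right) + 3\right)^{2} = \left(-6 + 3\right)^{2} = \left(-3\right)^{2} = 9$)
$H b \left(\left(-5 - 3\right) - 5\right) = 9 \left(-8\right) \left(\left(-5 - 3\right) - 5\right) = - 72 \left(-8 - 5\right) = \left(-72\right) \left(-13\right) = 936$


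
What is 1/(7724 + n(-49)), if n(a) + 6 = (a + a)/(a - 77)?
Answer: 9/69469 ≈ 0.00012955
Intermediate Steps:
n(a) = -6 + 2*a/(-77 + a) (n(a) = -6 + (a + a)/(a - 77) = -6 + (2*a)/(-77 + a) = -6 + 2*a/(-77 + a))
1/(7724 + n(-49)) = 1/(7724 + 2*(231 - 2*(-49))/(-77 - 49)) = 1/(7724 + 2*(231 + 98)/(-126)) = 1/(7724 + 2*(-1/126)*329) = 1/(7724 - 47/9) = 1/(69469/9) = 9/69469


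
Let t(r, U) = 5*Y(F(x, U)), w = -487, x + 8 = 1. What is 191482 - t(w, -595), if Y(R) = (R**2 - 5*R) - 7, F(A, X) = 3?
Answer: 191547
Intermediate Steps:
x = -7 (x = -8 + 1 = -7)
Y(R) = -7 + R**2 - 5*R
t(r, U) = -65 (t(r, U) = 5*(-7 + 3**2 - 5*3) = 5*(-7 + 9 - 15) = 5*(-13) = -65)
191482 - t(w, -595) = 191482 - 1*(-65) = 191482 + 65 = 191547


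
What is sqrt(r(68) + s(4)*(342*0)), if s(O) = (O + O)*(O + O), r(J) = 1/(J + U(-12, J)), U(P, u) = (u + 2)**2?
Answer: sqrt(138)/828 ≈ 0.014188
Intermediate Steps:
U(P, u) = (2 + u)**2
r(J) = 1/(J + (2 + J)**2)
s(O) = 4*O**2 (s(O) = (2*O)*(2*O) = 4*O**2)
sqrt(r(68) + s(4)*(342*0)) = sqrt(1/(68 + (2 + 68)**2) + (4*4**2)*(342*0)) = sqrt(1/(68 + 70**2) + (4*16)*0) = sqrt(1/(68 + 4900) + 64*0) = sqrt(1/4968 + 0) = sqrt(1/4968) = sqrt(138)/828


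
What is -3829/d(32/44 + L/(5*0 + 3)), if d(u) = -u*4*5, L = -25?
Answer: -126357/5020 ≈ -25.171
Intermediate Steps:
d(u) = -20*u (d(u) = -4*u*5 = -20*u)
-3829/d(32/44 + L/(5*0 + 3)) = -3829*(-1/(20*(32/44 - 25/(5*0 + 3)))) = -3829*(-1/(20*(32*(1/44) - 25/(0 + 3)))) = -3829*(-1/(20*(8/11 - 25/3))) = -3829/((-20*(-251/33))) = -3829/5020/33 = -3829*33/5020 = -126357/5020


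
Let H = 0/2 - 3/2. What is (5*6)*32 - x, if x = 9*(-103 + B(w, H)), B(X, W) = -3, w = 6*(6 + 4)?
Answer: 1914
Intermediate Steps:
H = -3/2 (H = 0*(½) - 3*½ = 0 - 3/2 = -3/2 ≈ -1.5000)
w = 60 (w = 6*10 = 60)
x = -954 (x = 9*(-103 - 3) = 9*(-106) = -954)
(5*6)*32 - x = (5*6)*32 - 1*(-954) = 30*32 + 954 = 960 + 954 = 1914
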